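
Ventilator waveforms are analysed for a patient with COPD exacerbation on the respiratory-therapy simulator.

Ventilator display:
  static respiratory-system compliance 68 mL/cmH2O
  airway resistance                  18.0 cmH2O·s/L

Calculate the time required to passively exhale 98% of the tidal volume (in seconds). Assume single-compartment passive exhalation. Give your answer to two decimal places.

τ = R × C = 18.0 × 68 mL/cmH2O = 18.0 × 0.068 L/cmH2O = 1.224 s.
Exhaled fraction f = 1 − e^(−t/τ) → t = −τ·ln(1 − f) = −1.224·ln(0.02) = 4.788 s.

4.79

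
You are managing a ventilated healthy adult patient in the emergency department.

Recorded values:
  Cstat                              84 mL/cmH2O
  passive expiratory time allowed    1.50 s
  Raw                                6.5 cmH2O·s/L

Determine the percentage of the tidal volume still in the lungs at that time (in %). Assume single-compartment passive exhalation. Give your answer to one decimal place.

6.4

τ = R × C = 6.5 × 84 mL/cmH2O = 6.5 × 0.084 L/cmH2O = 0.546 s.
Passive exhalation: V(t)/V₀ = e^(−t/τ) = e^(−1.50/0.546) = 0.0641.
Fraction remaining = 0.0641 → 6.41%.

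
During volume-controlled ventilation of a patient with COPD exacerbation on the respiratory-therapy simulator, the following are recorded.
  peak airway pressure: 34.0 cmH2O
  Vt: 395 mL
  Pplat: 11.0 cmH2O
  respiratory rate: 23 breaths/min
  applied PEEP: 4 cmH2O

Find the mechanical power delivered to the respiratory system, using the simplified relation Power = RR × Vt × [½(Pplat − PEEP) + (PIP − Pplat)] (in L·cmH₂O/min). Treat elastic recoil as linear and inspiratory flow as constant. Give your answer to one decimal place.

240.8

Per-breath work = Vt × [½(Pplat−PEEP) + (PIP−Pplat)] = 0.395 × [0.5×7.0 + 23.0] = 0.395 × 26.5 = 10.468 L·cmH2O.
Power = 23 × 10.468 = 240.76 L·cmH2O/min.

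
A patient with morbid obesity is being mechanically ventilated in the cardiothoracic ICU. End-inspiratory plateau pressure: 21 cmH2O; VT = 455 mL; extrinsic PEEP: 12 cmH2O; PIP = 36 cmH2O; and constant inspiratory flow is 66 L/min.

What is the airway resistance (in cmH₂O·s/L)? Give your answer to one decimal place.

Flow: 66 L/min ÷ 60 = 1.1 L/s.
Raw = (PIP − Pplat) / flow = (36 − 21) / 1.1 = 15.0 / 1.1 = 13.636 cmH2O·s/L.

13.6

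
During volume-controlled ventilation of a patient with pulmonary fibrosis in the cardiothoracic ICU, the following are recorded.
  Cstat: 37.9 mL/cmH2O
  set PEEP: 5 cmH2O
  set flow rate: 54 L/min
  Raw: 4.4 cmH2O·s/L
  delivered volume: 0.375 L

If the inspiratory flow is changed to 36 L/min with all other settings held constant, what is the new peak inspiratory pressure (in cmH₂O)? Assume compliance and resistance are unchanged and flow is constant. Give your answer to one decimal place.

Flow: 54 L/min ÷ 60 = 0.9 L/s.
New flow: 36 L/min ÷ 60 = 0.6 L/s.
PIP = Vt/C + R·V̇ + PEEP (constant-flow equation of motion).
Only the resistive term changes: ΔPIP = R × ΔV̇ = 4.4 × (0.6 − 0.9) = 4.4 × -0.3 = -1.32 cmH2O.
Original PIP = 375/37.9 + 4.4×0.9 + 5 = 18.854 cmH2O; new PIP = 18.854 + (-1.32) = 17.534 cmH2O.

17.5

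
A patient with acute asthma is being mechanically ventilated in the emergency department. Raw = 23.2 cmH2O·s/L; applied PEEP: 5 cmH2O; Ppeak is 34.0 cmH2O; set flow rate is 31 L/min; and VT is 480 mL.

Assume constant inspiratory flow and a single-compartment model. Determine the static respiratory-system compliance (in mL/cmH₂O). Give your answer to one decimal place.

Flow: 31 L/min ÷ 60 = 0.5167 L/s.
Equation of motion (constant flow): PIP = Vt/C + R·V̇ + PEEP.
Vt/C = PIP − R·V̇ − PEEP = 34.0 − 23.2×0.5167 − 5 = 34.0 − 11.987 − 5 = 17.013 cmH2O.
C = Vt / 17.013 = 480 / 17.013 = 28.214 mL/cmH2O.

28.2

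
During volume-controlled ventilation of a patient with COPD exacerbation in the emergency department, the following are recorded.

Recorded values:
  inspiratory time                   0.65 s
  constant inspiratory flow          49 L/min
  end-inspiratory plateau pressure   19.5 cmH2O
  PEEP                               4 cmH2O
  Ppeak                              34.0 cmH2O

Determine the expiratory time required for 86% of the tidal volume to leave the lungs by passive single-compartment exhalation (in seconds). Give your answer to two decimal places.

Flow: 49 L/min ÷ 60 = 0.8167 L/s.
Vt = flow × Ti = 0.8167 L/s × 0.65 s × 1000 mL/L = 530.86 mL.
R = (PIP − Pplat)/V̇ = (34.0 − 19.5) / 0.8167 = 14.5/0.8167 = 17.754 cmH2O·s/L.
C = Vt/(Pplat − PEEP) = 530.86 / (19.5 − 4) = 530.86/15.5 = 34.249 mL/cmH2O.
τ = R × C = 17.754 × 0.03425 L/cmH2O = 0.6081 s.
t = −τ·ln(1 − 0.86) = −0.6081·ln(0.14) = 1.196 s.

1.20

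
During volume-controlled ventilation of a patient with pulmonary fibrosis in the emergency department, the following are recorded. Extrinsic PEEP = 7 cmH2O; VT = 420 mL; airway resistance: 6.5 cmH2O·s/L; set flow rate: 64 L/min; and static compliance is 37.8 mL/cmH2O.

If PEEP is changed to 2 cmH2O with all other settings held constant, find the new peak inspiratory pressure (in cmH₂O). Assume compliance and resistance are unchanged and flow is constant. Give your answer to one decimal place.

Flow: 64 L/min ÷ 60 = 1.0667 L/s.
PIP = Vt/C + R·V̇ + PEEP (constant-flow equation of motion).
Only the baseline term changes: ΔPIP = ΔPEEP = 2 − 7 = -5.0 cmH2O.
Original PIP = 420/37.8 + 6.5×1.0667 + 7 = 25.045 cmH2O; new PIP = 25.045 + (-5.0) = 20.045 cmH2O.

20.0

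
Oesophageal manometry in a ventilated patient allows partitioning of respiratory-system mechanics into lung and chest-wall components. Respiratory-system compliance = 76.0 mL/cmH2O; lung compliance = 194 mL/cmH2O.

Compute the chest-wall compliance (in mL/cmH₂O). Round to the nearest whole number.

1/Ccw = 1/Crs − 1/CL.
1/Ccw = 1/76.0 − 1/194 = 0.008003.
Ccw = 124.95 mL/cmH2O.

125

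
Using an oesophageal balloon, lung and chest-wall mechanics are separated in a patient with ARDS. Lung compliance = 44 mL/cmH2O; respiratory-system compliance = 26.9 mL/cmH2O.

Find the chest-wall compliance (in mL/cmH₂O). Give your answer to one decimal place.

69.2

1/Ccw = 1/Crs − 1/CL.
1/Ccw = 1/26.9 − 1/44 = 0.01445.
Ccw = 69.204 mL/cmH2O.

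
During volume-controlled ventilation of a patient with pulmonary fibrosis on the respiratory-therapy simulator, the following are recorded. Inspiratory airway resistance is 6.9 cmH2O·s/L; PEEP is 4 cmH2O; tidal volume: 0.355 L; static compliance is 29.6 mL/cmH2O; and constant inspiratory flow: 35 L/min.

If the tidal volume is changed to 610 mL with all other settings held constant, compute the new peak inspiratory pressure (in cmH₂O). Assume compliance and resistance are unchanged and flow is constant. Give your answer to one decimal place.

Flow: 35 L/min ÷ 60 = 0.5833 L/s.
PIP = Vt/C + R·V̇ + PEEP (constant-flow equation of motion).
Only the elastic term changes: ΔPIP = ΔVt / C = (610 − 355) / 29.6 = 8.615 cmH2O.
Original PIP = 355/29.6 + 6.9×0.5833 + 4 = 20.018 cmH2O; new PIP = 20.018 + (8.615) = 28.633 cmH2O.

28.6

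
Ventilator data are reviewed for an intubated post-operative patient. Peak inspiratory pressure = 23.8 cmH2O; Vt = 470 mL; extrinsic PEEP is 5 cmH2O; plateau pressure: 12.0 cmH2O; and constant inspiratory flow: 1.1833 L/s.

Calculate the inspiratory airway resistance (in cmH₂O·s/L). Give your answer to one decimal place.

Raw = (PIP − Pplat) / flow = (23.8 − 12.0) / 1.1833 = 11.8 / 1.1833 = 9.972 cmH2O·s/L.

10.0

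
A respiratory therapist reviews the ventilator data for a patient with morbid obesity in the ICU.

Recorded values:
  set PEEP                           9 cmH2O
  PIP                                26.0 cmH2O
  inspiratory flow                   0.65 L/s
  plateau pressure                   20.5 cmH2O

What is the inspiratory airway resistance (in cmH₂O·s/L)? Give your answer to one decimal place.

8.5

Raw = (PIP − Pplat) / flow = (26.0 − 20.5) / 0.65 = 5.5 / 0.65 = 8.462 cmH2O·s/L.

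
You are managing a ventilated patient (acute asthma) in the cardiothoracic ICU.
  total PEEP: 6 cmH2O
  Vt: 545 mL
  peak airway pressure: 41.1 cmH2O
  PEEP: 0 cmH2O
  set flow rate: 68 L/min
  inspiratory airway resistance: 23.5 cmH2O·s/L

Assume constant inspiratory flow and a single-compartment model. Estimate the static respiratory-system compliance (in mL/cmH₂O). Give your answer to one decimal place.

64.4

Flow: 68 L/min ÷ 60 = 1.1333 L/s.
Total PEEP = 6 cmH2O (set 0 + intrinsic 6); this is the baseline alveolar pressure.
Equation of motion (constant flow): PIP = Vt/C + R·V̇ + PEEP.
Vt/C = PIP − R·V̇ − PEEP = 41.1 − 23.5×1.1333 − 6 = 41.1 − 26.633 − 6 = 8.467 cmH2O.
C = Vt / 8.467 = 545 / 8.467 = 64.368 mL/cmH2O.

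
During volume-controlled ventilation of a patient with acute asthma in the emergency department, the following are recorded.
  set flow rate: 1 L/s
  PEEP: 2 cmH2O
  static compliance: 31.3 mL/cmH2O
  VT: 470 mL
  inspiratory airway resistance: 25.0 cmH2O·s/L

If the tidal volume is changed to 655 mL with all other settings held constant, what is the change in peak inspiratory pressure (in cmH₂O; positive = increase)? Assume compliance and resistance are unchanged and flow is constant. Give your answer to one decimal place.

5.9

PIP = Vt/C + R·V̇ + PEEP (constant-flow equation of motion).
Only the elastic term changes: ΔPIP = ΔVt / C = (655 − 470) / 31.3 = 5.911 cmH2O.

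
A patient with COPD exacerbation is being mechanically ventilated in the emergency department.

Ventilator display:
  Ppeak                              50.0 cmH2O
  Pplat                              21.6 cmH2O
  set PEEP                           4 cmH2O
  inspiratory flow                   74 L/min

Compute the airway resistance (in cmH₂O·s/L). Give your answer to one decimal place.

23.0

Flow: 74 L/min ÷ 60 = 1.2333 L/s.
Raw = (PIP − Pplat) / flow = (50.0 − 21.6) / 1.2333 = 28.4 / 1.2333 = 23.028 cmH2O·s/L.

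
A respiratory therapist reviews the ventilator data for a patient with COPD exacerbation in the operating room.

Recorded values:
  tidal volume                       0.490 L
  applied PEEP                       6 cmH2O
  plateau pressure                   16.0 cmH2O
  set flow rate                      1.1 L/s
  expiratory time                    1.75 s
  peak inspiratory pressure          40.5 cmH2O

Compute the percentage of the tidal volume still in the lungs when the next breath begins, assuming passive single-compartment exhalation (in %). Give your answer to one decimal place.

R = (PIP − Pplat)/V̇ = (40.5 − 16.0) / 1.1 = 24.5/1.1 = 22.273 cmH2O·s/L.
C = Vt/(Pplat − PEEP) = 490.0 / (16.0 − 6) = 490.0/10.0 = 49.0 mL/cmH2O.
τ = R × C = 22.273 × 0.049 L/cmH2O = 1.091 s.
Fraction remaining at end-expiration = e^(−Te/τ) = e^(−1.75/1.091) = 0.2011 → 20.11%.

20.1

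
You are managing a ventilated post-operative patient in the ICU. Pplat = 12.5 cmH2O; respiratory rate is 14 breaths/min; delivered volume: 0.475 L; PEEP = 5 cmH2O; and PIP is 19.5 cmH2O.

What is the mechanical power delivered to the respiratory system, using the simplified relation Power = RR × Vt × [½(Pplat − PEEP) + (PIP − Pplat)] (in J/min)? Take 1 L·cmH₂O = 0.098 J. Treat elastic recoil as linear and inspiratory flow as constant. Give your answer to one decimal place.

7.0

Per-breath work = Vt × [½(Pplat−PEEP) + (PIP−Pplat)] = 0.475 × [0.5×7.5 + 7.0] = 0.475 × 10.75 = 5.106 L·cmH2O.
Power = 14 × 5.106 = 71.484 L·cmH2O/min.
× 0.098 J/(L·cmH2O) → 7.005 J/min.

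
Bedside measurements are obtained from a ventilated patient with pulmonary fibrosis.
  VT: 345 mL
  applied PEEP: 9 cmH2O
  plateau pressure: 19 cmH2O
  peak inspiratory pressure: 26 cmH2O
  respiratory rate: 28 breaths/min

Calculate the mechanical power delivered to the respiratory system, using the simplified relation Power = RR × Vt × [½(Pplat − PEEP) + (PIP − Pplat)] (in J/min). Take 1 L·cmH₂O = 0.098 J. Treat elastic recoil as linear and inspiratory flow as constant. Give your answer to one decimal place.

11.4

Per-breath work = Vt × [½(Pplat−PEEP) + (PIP−Pplat)] = 0.345 × [0.5×10.0 + 7.0] = 0.345 × 12.0 = 4.14 L·cmH2O.
Power = 28 × 4.14 = 115.92 L·cmH2O/min.
× 0.098 J/(L·cmH2O) → 11.36 J/min.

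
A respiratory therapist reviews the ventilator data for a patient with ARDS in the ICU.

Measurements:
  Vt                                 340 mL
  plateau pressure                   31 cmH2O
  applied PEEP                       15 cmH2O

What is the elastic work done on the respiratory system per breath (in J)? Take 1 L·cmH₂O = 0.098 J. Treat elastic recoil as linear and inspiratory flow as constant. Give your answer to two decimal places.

Elastic work ≈ ½ × (Pplat − PEEP) × Vt = 0.5 × (31 − 15) × 0.340 L = 0.5 × 16.0 × 0.340 = 2.72 L·cmH2O.
× 0.098 J/(L·cmH2O) → 0.2666 J.

0.27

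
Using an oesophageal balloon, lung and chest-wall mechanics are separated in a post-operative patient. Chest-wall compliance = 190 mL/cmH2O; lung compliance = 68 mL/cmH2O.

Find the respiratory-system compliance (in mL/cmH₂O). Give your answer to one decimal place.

50.1

Lung and chest wall are elastances in series: 1/Crs = 1/CL + 1/Ccw.
1/Crs = 1/68 + 1/190 = 0.01997.
Crs = 50.075 mL/cmH2O.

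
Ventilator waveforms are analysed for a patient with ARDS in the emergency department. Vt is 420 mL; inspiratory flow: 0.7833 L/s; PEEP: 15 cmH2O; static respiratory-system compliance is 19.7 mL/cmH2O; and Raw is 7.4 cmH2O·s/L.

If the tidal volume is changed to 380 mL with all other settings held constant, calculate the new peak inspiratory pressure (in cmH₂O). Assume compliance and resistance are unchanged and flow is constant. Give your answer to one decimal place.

40.1

PIP = Vt/C + R·V̇ + PEEP (constant-flow equation of motion).
Only the elastic term changes: ΔPIP = ΔVt / C = (380 − 420) / 19.7 = -2.03 cmH2O.
Original PIP = 420/19.7 + 7.4×0.7833 + 15 = 42.116 cmH2O; new PIP = 42.116 + (-2.03) = 40.086 cmH2O.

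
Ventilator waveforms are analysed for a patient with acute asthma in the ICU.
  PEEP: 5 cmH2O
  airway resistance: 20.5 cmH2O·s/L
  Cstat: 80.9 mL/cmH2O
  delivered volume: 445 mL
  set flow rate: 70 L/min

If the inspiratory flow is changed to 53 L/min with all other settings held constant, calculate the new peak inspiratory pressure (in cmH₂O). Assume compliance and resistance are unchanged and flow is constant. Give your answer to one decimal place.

28.6

Flow: 70 L/min ÷ 60 = 1.1667 L/s.
New flow: 53 L/min ÷ 60 = 0.8833 L/s.
PIP = Vt/C + R·V̇ + PEEP (constant-flow equation of motion).
Only the resistive term changes: ΔPIP = R × ΔV̇ = 20.5 × (0.8833 − 1.1667) = 20.5 × -0.2834 = -5.81 cmH2O.
Original PIP = 445/80.9 + 20.5×1.1667 + 5 = 34.418 cmH2O; new PIP = 34.418 + (-5.81) = 28.608 cmH2O.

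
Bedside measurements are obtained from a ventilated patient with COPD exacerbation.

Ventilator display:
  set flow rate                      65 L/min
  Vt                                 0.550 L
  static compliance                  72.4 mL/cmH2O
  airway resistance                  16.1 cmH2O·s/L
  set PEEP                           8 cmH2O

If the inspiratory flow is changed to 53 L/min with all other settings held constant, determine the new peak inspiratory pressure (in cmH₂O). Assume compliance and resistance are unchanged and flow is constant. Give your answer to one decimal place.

29.8

Flow: 65 L/min ÷ 60 = 1.0833 L/s.
New flow: 53 L/min ÷ 60 = 0.8833 L/s.
PIP = Vt/C + R·V̇ + PEEP (constant-flow equation of motion).
Only the resistive term changes: ΔPIP = R × ΔV̇ = 16.1 × (0.8833 − 1.0833) = 16.1 × -0.2 = -3.22 cmH2O.
Original PIP = 550/72.4 + 16.1×1.0833 + 8 = 33.038 cmH2O; new PIP = 33.038 + (-3.22) = 29.818 cmH2O.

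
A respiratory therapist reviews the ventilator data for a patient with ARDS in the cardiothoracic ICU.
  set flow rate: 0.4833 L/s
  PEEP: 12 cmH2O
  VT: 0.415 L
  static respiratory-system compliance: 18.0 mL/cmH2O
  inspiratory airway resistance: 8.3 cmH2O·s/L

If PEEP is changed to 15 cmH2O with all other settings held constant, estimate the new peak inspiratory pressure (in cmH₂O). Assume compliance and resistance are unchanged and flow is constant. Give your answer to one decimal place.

42.1

PIP = Vt/C + R·V̇ + PEEP (constant-flow equation of motion).
Only the baseline term changes: ΔPIP = ΔPEEP = 15 − 12 = 3.0 cmH2O.
Original PIP = 415/18.0 + 8.3×0.4833 + 12 = 39.067 cmH2O; new PIP = 39.067 + (3.0) = 42.067 cmH2O.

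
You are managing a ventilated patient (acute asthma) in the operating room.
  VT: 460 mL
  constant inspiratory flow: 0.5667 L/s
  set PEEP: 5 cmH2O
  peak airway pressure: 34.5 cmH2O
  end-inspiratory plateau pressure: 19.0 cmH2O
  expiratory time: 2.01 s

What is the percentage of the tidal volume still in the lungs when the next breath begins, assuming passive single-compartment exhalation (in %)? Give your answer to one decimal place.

10.7

R = (PIP − Pplat)/V̇ = (34.5 − 19.0) / 0.5667 = 15.5/0.5667 = 27.351 cmH2O·s/L.
C = Vt/(Pplat − PEEP) = 460.0 / (19.0 − 5) = 460.0/14.0 = 32.857 mL/cmH2O.
τ = R × C = 27.351 × 0.03286 L/cmH2O = 0.8988 s.
Fraction remaining at end-expiration = e^(−Te/τ) = e^(−2.01/0.8988) = 0.1069 → 10.69%.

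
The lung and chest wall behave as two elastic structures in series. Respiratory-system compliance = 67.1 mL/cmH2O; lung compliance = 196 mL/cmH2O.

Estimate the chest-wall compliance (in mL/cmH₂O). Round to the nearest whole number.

102

1/Ccw = 1/Crs − 1/CL.
1/Ccw = 1/67.1 − 1/196 = 0.009801.
Ccw = 102.03 mL/cmH2O.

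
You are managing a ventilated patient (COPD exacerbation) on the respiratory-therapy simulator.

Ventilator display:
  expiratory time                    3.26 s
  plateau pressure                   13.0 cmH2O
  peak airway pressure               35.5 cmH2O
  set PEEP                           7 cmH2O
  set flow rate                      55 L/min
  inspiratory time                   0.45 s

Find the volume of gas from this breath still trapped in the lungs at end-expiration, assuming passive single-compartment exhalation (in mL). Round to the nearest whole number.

Flow: 55 L/min ÷ 60 = 0.9167 L/s.
Vt = flow × Ti = 0.9167 L/s × 0.45 s × 1000 mL/L = 412.52 mL.
R = (PIP − Pplat)/V̇ = (35.5 − 13.0) / 0.9167 = 22.5/0.9167 = 24.545 cmH2O·s/L.
C = Vt/(Pplat − PEEP) = 412.52 / (13.0 − 7) = 412.52/6.0 = 68.753 mL/cmH2O.
τ = R × C = 24.545 × 0.06875 L/cmH2O = 1.687 s.
Fraction remaining = e^(−Te/τ) = e^(−3.26/1.687) = 0.1448.
Trapped volume = 412.52 × 0.1448 = 59.733 mL.

60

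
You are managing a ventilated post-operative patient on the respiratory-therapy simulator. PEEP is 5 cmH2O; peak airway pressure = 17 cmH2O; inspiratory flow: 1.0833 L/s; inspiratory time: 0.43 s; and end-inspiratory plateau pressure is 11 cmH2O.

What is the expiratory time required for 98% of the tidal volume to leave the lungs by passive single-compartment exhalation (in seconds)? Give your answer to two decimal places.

Vt = flow × Ti = 1.0833 L/s × 0.43 s × 1000 mL/L = 465.82 mL.
R = (PIP − Pplat)/V̇ = (17 − 11) / 1.0833 = 6.0/1.0833 = 5.539 cmH2O·s/L.
C = Vt/(Pplat − PEEP) = 465.82 / (11 − 5) = 465.82/6.0 = 77.637 mL/cmH2O.
τ = R × C = 5.539 × 0.07764 L/cmH2O = 0.43 s.
t = −τ·ln(1 − 0.98) = −0.43·ln(0.02) = 1.682 s.

1.68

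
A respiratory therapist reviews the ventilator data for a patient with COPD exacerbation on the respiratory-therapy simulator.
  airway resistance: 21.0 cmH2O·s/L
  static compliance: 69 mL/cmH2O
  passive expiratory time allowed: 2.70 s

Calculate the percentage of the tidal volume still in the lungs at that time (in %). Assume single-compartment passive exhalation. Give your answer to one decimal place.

15.5

τ = R × C = 21.0 × 69 mL/cmH2O = 21.0 × 0.069 L/cmH2O = 1.449 s.
Passive exhalation: V(t)/V₀ = e^(−t/τ) = e^(−2.70/1.449) = 0.1552.
Fraction remaining = 0.1552 → 15.52%.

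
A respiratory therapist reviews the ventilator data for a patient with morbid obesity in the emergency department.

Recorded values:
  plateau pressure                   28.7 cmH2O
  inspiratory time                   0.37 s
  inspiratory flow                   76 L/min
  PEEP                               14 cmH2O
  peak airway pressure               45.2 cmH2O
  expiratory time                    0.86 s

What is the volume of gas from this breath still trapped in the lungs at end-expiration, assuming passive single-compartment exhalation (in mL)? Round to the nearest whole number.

Flow: 76 L/min ÷ 60 = 1.2667 L/s.
Vt = flow × Ti = 1.2667 L/s × 0.37 s × 1000 mL/L = 468.68 mL.
R = (PIP − Pplat)/V̇ = (45.2 − 28.7) / 1.2667 = 16.5/1.2667 = 13.026 cmH2O·s/L.
C = Vt/(Pplat − PEEP) = 468.68 / (28.7 − 14) = 468.68/14.7 = 31.883 mL/cmH2O.
τ = R × C = 13.026 × 0.03188 L/cmH2O = 0.4153 s.
Fraction remaining = e^(−Te/τ) = e^(−0.86/0.4153) = 0.1261.
Trapped volume = 468.68 × 0.1261 = 59.101 mL.

59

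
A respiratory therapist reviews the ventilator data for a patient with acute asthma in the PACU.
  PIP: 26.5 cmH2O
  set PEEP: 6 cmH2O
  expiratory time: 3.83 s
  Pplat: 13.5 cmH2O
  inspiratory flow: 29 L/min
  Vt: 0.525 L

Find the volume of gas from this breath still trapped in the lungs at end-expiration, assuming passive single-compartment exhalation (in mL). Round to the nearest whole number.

69

Flow: 29 L/min ÷ 60 = 0.4833 L/s.
R = (PIP − Pplat)/V̇ = (26.5 − 13.5) / 0.4833 = 13.0/0.4833 = 26.898 cmH2O·s/L.
C = Vt/(Pplat − PEEP) = 525.0 / (13.5 − 6) = 525.0/7.5 = 70.0 mL/cmH2O.
τ = R × C = 26.898 × 0.07 L/cmH2O = 1.883 s.
Fraction remaining = e^(−Te/τ) = e^(−3.83/1.883) = 0.1308.
Trapped volume = 525.0 × 0.1308 = 68.67 mL.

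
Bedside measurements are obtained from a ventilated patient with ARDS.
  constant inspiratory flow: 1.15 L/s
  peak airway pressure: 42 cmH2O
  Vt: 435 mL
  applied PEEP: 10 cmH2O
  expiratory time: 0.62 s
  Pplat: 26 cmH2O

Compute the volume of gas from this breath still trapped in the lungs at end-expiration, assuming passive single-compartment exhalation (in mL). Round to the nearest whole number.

R = (PIP − Pplat)/V̇ = (42 − 26) / 1.15 = 16.0/1.15 = 13.913 cmH2O·s/L.
C = Vt/(Pplat − PEEP) = 435.0 / (26 − 10) = 435.0/16.0 = 27.188 mL/cmH2O.
τ = R × C = 13.913 × 0.02719 L/cmH2O = 0.3783 s.
Fraction remaining = e^(−Te/τ) = e^(−0.62/0.3783) = 0.1942.
Trapped volume = 435.0 × 0.1942 = 84.477 mL.

84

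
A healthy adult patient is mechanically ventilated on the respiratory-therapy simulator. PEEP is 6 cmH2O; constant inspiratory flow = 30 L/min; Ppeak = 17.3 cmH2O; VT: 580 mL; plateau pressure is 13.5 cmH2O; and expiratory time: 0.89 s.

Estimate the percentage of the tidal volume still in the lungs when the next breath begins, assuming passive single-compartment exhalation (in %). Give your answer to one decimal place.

22.0

Flow: 30 L/min ÷ 60 = 0.5 L/s.
R = (PIP − Pplat)/V̇ = (17.3 − 13.5) / 0.5 = 3.8/0.5 = 7.6 cmH2O·s/L.
C = Vt/(Pplat − PEEP) = 580.0 / (13.5 − 6) = 580.0/7.5 = 77.333 mL/cmH2O.
τ = R × C = 7.6 × 0.07733 L/cmH2O = 0.5877 s.
Fraction remaining at end-expiration = e^(−Te/τ) = e^(−0.89/0.5877) = 0.2199 → 21.99%.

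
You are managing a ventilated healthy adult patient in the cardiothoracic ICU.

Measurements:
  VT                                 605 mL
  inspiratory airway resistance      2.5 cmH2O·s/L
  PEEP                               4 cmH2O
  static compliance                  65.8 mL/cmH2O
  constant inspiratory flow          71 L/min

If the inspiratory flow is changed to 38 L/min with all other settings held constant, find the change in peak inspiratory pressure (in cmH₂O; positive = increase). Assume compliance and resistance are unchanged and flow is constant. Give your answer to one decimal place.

Flow: 71 L/min ÷ 60 = 1.1833 L/s.
New flow: 38 L/min ÷ 60 = 0.6333 L/s.
PIP = Vt/C + R·V̇ + PEEP (constant-flow equation of motion).
Only the resistive term changes: ΔPIP = R × ΔV̇ = 2.5 × (0.6333 − 1.1833) = 2.5 × -0.55 = -1.375 cmH2O.

-1.4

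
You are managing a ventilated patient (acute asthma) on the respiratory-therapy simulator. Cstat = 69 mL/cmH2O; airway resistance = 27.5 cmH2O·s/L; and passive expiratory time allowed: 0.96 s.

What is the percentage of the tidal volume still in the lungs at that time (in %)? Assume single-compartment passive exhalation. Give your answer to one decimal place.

τ = R × C = 27.5 × 69 mL/cmH2O = 27.5 × 0.069 L/cmH2O = 1.898 s.
Passive exhalation: V(t)/V₀ = e^(−t/τ) = e^(−0.96/1.898) = 0.603.
Fraction remaining = 0.603 → 60.3%.

60.3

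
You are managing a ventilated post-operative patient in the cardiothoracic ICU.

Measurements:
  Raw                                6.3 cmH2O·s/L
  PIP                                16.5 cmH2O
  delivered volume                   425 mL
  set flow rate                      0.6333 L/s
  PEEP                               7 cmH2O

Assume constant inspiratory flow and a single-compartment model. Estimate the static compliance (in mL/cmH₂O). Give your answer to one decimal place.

Equation of motion (constant flow): PIP = Vt/C + R·V̇ + PEEP.
Vt/C = PIP − R·V̇ − PEEP = 16.5 − 6.3×0.6333 − 7 = 16.5 − 3.99 − 7 = 5.51 cmH2O.
C = Vt / 5.51 = 425 / 5.51 = 77.132 mL/cmH2O.

77.1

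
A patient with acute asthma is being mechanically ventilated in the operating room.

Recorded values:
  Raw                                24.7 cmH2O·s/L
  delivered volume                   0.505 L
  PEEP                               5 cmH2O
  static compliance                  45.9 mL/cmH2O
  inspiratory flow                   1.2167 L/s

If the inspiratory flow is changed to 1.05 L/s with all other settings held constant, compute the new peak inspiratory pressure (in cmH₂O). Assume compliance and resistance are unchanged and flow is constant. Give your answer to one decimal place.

41.9

PIP = Vt/C + R·V̇ + PEEP (constant-flow equation of motion).
Only the resistive term changes: ΔPIP = R × ΔV̇ = 24.7 × (1.05 − 1.2167) = 24.7 × -0.1667 = -4.117 cmH2O.
Original PIP = 505/45.9 + 24.7×1.2167 + 5 = 46.055 cmH2O; new PIP = 46.055 + (-4.117) = 41.938 cmH2O.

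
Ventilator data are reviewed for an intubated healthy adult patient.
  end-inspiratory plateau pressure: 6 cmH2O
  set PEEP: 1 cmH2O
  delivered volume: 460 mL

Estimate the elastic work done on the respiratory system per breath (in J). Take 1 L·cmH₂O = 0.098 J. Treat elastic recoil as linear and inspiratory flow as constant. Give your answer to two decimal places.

0.11

Elastic work ≈ ½ × (Pplat − PEEP) × Vt = 0.5 × (6 − 1) × 0.460 L = 0.5 × 5.0 × 0.460 = 1.15 L·cmH2O.
× 0.098 J/(L·cmH2O) → 0.1127 J.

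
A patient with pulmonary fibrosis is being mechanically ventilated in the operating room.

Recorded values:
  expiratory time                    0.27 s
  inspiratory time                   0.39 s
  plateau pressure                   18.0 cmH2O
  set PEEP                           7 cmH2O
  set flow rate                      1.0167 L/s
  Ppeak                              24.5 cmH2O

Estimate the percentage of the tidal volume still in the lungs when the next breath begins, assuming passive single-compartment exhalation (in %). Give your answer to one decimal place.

31.0

Vt = flow × Ti = 1.0167 L/s × 0.39 s × 1000 mL/L = 396.51 mL.
R = (PIP − Pplat)/V̇ = (24.5 − 18.0) / 1.0167 = 6.5/1.0167 = 6.393 cmH2O·s/L.
C = Vt/(Pplat − PEEP) = 396.51 / (18.0 − 7) = 396.51/11.0 = 36.046 mL/cmH2O.
τ = R × C = 6.393 × 0.03605 L/cmH2O = 0.2305 s.
Fraction remaining at end-expiration = e^(−Te/τ) = e^(−0.27/0.2305) = 0.3099 → 30.99%.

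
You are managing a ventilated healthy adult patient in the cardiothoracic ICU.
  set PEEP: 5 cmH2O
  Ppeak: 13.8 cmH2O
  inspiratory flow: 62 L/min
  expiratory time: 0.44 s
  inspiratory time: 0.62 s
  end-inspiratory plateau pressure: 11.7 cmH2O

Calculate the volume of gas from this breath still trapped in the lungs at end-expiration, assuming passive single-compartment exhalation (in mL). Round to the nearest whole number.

67

Flow: 62 L/min ÷ 60 = 1.0333 L/s.
Vt = flow × Ti = 1.0333 L/s × 0.62 s × 1000 mL/L = 640.65 mL.
R = (PIP − Pplat)/V̇ = (13.8 − 11.7) / 1.0333 = 2.1/1.0333 = 2.032 cmH2O·s/L.
C = Vt/(Pplat − PEEP) = 640.65 / (11.7 − 5) = 640.65/6.7 = 95.619 mL/cmH2O.
τ = R × C = 2.032 × 0.09562 L/cmH2O = 0.1943 s.
Fraction remaining = e^(−Te/τ) = e^(−0.44/0.1943) = 0.1039.
Trapped volume = 640.65 × 0.1039 = 66.564 mL.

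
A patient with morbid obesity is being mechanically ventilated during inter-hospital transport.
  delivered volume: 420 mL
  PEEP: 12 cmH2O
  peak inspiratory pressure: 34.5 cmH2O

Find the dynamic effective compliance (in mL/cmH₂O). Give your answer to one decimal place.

Dynamic compliance = Vt / (PIP − PEEP) = 420 / (34.5 − 12) = 420 / 22.5 = 18.667 mL/cmH2O.

18.7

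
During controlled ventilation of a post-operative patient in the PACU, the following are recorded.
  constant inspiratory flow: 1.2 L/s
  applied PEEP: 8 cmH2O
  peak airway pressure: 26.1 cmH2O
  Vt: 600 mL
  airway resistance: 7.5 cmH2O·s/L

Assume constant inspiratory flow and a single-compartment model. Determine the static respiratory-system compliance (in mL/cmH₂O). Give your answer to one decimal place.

65.9

Equation of motion (constant flow): PIP = Vt/C + R·V̇ + PEEP.
Vt/C = PIP − R·V̇ − PEEP = 26.1 − 7.5×1.2 − 8 = 26.1 − 9.0 − 8 = 9.1 cmH2O.
C = Vt / 9.1 = 600 / 9.1 = 65.934 mL/cmH2O.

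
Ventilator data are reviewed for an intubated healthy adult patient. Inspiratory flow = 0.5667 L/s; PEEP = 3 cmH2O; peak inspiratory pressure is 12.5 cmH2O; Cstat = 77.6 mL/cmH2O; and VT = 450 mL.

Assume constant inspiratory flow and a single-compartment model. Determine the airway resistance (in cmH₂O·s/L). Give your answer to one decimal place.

6.5

Equation of motion (constant flow): PIP = Vt/C + R·V̇ + PEEP.
R·V̇ = PIP − Vt/C − PEEP = 12.5 − 450/77.6 − 3 = 12.5 − 5.799 − 3 = 3.701 cmH2O.
R = 3.701 / 0.5667 = 6.531 cmH2O·s/L.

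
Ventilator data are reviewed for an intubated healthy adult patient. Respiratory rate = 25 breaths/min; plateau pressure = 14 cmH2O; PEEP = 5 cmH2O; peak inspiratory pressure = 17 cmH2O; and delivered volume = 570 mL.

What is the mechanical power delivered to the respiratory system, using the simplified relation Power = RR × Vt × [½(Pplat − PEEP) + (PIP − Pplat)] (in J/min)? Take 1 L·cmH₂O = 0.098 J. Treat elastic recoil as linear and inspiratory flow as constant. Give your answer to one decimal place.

Per-breath work = Vt × [½(Pplat−PEEP) + (PIP−Pplat)] = 0.570 × [0.5×9.0 + 3.0] = 0.570 × 7.5 = 4.275 L·cmH2O.
Power = 25 × 4.275 = 106.88 L·cmH2O/min.
× 0.098 J/(L·cmH2O) → 10.474 J/min.

10.5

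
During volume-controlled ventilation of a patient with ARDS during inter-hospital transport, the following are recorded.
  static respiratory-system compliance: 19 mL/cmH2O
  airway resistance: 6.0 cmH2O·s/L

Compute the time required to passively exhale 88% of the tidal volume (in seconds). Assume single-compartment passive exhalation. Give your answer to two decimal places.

τ = R × C = 6.0 × 19 mL/cmH2O = 6.0 × 0.019 L/cmH2O = 0.114 s.
Exhaled fraction f = 1 − e^(−t/τ) → t = −τ·ln(1 − f) = −0.114·ln(0.12) = 0.2417 s.

0.24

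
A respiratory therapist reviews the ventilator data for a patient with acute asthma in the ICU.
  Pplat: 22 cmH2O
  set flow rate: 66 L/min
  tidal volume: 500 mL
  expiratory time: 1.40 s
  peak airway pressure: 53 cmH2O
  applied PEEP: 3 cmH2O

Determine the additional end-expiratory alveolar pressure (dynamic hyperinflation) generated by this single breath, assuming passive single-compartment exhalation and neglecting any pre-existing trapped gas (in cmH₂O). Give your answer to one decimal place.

2.9

Flow: 66 L/min ÷ 60 = 1.1 L/s.
R = (PIP − Pplat)/V̇ = (53 − 22) / 1.1 = 31.0/1.1 = 28.182 cmH2O·s/L.
C = Vt/(Pplat − PEEP) = 500.0 / (22 − 3) = 500.0/19.0 = 26.316 mL/cmH2O.
τ = R × C = 28.182 × 0.02632 L/cmH2O = 0.7418 s.
Fraction remaining = e^(−Te/τ) = e^(−1.40/0.7418) = 0.1515; trapped volume = 500.0 × 0.1515 = 75.75 mL.
Additional alveolar pressure from trapping ≈ V_trapped / C = 75.75 / 26.316 = 2.878 cmH2O.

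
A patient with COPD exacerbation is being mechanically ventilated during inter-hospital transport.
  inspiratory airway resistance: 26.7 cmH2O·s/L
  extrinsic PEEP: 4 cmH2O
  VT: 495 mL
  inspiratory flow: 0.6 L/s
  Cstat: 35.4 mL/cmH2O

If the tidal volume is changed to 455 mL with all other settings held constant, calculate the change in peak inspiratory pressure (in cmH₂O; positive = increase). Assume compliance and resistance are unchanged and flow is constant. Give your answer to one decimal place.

-1.1

PIP = Vt/C + R·V̇ + PEEP (constant-flow equation of motion).
Only the elastic term changes: ΔPIP = ΔVt / C = (455 − 495) / 35.4 = -1.13 cmH2O.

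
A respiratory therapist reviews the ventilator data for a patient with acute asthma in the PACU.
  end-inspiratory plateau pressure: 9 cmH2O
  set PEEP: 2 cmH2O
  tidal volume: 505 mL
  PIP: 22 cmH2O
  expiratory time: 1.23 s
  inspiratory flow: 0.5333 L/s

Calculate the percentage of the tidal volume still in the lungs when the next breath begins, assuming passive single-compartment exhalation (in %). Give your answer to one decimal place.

49.7

R = (PIP − Pplat)/V̇ = (22 − 9) / 0.5333 = 13.0/0.5333 = 24.377 cmH2O·s/L.
C = Vt/(Pplat − PEEP) = 505.0 / (9 − 2) = 505.0/7.0 = 72.143 mL/cmH2O.
τ = R × C = 24.377 × 0.07214 L/cmH2O = 1.759 s.
Fraction remaining at end-expiration = e^(−Te/τ) = e^(−1.23/1.759) = 0.497 → 49.7%.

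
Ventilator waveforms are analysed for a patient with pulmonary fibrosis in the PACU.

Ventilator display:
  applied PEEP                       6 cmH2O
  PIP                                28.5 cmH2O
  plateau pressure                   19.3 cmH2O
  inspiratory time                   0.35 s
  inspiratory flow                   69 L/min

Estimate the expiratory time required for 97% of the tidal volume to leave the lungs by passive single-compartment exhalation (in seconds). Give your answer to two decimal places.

Flow: 69 L/min ÷ 60 = 1.15 L/s.
Vt = flow × Ti = 1.15 L/s × 0.35 s × 1000 mL/L = 402.5 mL.
R = (PIP − Pplat)/V̇ = (28.5 − 19.3) / 1.15 = 9.2/1.15 = 8.0 cmH2O·s/L.
C = Vt/(Pplat − PEEP) = 402.5 / (19.3 − 6) = 402.5/13.3 = 30.263 mL/cmH2O.
τ = R × C = 8.0 × 0.03026 L/cmH2O = 0.2421 s.
t = −τ·ln(1 − 0.97) = −0.2421·ln(0.03) = 0.8489 s.

0.85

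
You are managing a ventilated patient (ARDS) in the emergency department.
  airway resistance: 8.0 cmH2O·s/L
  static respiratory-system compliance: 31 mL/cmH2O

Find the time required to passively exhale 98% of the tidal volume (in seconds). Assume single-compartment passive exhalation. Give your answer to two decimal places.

τ = R × C = 8.0 × 31 mL/cmH2O = 8.0 × 0.031 L/cmH2O = 0.248 s.
Exhaled fraction f = 1 − e^(−t/τ) → t = −τ·ln(1 − f) = −0.248·ln(0.02) = 0.9702 s.

0.97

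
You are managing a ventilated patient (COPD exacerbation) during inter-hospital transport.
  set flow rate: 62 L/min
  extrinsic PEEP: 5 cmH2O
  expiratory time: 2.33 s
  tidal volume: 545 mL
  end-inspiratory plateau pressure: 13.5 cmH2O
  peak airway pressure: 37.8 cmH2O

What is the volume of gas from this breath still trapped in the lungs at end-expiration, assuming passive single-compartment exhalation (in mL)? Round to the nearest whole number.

116

Flow: 62 L/min ÷ 60 = 1.0333 L/s.
R = (PIP − Pplat)/V̇ = (37.8 − 13.5) / 1.0333 = 24.3/1.0333 = 23.517 cmH2O·s/L.
C = Vt/(Pplat − PEEP) = 545.0 / (13.5 − 5) = 545.0/8.5 = 64.118 mL/cmH2O.
τ = R × C = 23.517 × 0.06412 L/cmH2O = 1.508 s.
Fraction remaining = e^(−Te/τ) = e^(−2.33/1.508) = 0.2133.
Trapped volume = 545.0 × 0.2133 = 116.25 mL.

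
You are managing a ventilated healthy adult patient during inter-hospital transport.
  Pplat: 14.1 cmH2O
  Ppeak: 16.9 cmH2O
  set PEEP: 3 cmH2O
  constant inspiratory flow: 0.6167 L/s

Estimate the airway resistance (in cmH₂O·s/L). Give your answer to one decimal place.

4.5

Raw = (PIP − Pplat) / flow = (16.9 − 14.1) / 0.6167 = 2.8 / 0.6167 = 4.54 cmH2O·s/L.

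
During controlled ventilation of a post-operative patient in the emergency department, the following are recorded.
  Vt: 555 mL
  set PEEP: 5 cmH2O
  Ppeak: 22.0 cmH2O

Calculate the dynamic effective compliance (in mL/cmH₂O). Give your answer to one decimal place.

Dynamic compliance = Vt / (PIP − PEEP) = 555 / (22.0 − 5) = 555 / 17.0 = 32.647 mL/cmH2O.

32.6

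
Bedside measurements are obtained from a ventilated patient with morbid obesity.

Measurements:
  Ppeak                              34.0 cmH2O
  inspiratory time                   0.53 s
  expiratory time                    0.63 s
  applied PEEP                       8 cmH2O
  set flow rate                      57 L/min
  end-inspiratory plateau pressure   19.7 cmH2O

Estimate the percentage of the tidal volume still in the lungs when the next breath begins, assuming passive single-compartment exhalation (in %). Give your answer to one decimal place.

Flow: 57 L/min ÷ 60 = 0.95 L/s.
Vt = flow × Ti = 0.95 L/s × 0.53 s × 1000 mL/L = 503.5 mL.
R = (PIP − Pplat)/V̇ = (34.0 − 19.7) / 0.95 = 14.3/0.95 = 15.053 cmH2O·s/L.
C = Vt/(Pplat − PEEP) = 503.5 / (19.7 − 8) = 503.5/11.7 = 43.034 mL/cmH2O.
τ = R × C = 15.053 × 0.04303 L/cmH2O = 0.6477 s.
Fraction remaining at end-expiration = e^(−Te/τ) = e^(−0.63/0.6477) = 0.3781 → 37.81%.

37.8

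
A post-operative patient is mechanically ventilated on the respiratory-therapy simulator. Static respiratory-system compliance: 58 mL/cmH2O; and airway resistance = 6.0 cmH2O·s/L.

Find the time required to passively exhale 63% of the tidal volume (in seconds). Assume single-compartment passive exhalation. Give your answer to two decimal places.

0.35

τ = R × C = 6.0 × 58 mL/cmH2O = 6.0 × 0.058 L/cmH2O = 0.348 s.
Exhaled fraction f = 1 − e^(−t/τ) → t = −τ·ln(1 − f) = −0.348·ln(0.37) = 0.346 s.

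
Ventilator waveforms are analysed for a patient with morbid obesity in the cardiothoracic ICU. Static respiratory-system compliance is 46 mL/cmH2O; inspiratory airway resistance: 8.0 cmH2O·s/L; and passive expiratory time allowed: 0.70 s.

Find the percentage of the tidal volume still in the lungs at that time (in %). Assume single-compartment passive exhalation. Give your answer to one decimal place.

τ = R × C = 8.0 × 46 mL/cmH2O = 8.0 × 0.046 L/cmH2O = 0.368 s.
Passive exhalation: V(t)/V₀ = e^(−t/τ) = e^(−0.70/0.368) = 0.1492.
Fraction remaining = 0.1492 → 14.92%.

14.9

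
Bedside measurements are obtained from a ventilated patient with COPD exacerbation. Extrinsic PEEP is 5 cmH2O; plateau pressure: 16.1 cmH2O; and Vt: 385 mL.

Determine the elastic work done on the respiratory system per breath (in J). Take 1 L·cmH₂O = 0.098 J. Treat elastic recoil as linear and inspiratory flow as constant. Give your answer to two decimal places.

0.21

Elastic work ≈ ½ × (Pplat − PEEP) × Vt = 0.5 × (16.1 − 5) × 0.385 L = 0.5 × 11.1 × 0.385 = 2.137 L·cmH2O.
× 0.098 J/(L·cmH2O) → 0.2094 J.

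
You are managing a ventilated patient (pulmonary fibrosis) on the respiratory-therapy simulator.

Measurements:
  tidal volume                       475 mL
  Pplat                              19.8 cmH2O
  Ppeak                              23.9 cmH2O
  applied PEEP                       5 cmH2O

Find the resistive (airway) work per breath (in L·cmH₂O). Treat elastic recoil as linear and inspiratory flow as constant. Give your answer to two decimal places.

With constant inspiratory flow the resistive pressure is constant at PIP − Pplat = 23.9 − 19.8 = 4.1 cmH2O, so resistive work = 4.1 × 0.475 = 1.948 L·cmH2O.

1.95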